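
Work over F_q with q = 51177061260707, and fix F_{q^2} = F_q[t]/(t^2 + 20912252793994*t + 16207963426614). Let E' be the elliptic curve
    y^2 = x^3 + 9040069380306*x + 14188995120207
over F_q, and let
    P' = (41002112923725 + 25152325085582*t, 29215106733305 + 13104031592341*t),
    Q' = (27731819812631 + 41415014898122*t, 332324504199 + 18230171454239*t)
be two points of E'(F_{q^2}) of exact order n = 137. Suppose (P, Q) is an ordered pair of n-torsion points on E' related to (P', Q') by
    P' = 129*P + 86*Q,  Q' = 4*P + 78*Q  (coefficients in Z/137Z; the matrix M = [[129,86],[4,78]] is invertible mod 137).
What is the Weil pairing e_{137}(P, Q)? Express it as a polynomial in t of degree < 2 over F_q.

e_{137} is bilinear + alternating on E[137], so e_{137}(129*P + 86*Q, 4*P + 78*Q) = e_{137}(P,Q)^(129*78-86*4).
det M = 129*78 - 86*4 = 9718 = 128 (mod 137); 128^{-1} = 76 (mod 137).
Run Miller on y^2=x^3+9040069380306*x+14188995120207 over F_{51177061260707}: ladder 10001001 (8 bits); e = f_P(D_Q)/f_Q(D_P).
So e_{137}(P',Q') = 48113287449918 + 40601698759493*t.
Hence e(P,Q) = 9952417335765 + 46529072057181*t in F_{51177061260707^2}^*.

9952417335765 + 46529072057181*t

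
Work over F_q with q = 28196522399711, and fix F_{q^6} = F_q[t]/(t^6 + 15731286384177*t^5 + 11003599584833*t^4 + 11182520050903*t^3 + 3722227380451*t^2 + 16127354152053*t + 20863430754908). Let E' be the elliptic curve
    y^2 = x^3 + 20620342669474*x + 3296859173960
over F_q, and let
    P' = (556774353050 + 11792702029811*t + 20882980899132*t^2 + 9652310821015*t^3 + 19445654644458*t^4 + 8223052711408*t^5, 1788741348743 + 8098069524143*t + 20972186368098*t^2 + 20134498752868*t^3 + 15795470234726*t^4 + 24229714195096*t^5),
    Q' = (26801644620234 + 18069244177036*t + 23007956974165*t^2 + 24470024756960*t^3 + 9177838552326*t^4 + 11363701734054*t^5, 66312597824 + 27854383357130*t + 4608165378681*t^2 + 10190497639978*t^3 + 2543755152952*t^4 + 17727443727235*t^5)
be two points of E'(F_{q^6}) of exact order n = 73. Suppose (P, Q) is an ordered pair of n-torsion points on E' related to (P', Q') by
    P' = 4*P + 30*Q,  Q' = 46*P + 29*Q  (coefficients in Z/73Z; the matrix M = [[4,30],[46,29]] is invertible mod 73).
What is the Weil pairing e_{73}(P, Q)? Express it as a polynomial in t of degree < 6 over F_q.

27415473547105 + 10378772449735*t + 7877995699693*t^2 + 4149229388370*t^3 + 8665606001507*t^4 + 25982869795011*t^5

The 73-Weil pairing on E[73] over F_{28196522399711} is alternating-bilinear: e_{73}(P',Q') = e_{73}(P,Q)^det(M).
det(M) mod 73 = 50; its inverse in (Z/73)^* is 19 (check: 50*19 mod 73 = 1).
Run Miller on y^2=x^3+20620342669474*x+3296859173960 over F_{28196522399711}: ladder 1001001 (7 bits); e = f_P(D_Q)/f_Q(D_P).
So e_{73}(P',Q') = 26056332177755 + 27257822200293*t + 16216294036234*t^2 + 1722810764039*t^3 + 2837511050535*t^4 + 12465344991201*t^5.
Raise to 19: e(P,Q) = 27415473547105 + 10378772449735*t + 7877995699693*t^2 + 4149229388370*t^3 + 8665606001507*t^4 + 25982869795011*t^5 in mu_{73}.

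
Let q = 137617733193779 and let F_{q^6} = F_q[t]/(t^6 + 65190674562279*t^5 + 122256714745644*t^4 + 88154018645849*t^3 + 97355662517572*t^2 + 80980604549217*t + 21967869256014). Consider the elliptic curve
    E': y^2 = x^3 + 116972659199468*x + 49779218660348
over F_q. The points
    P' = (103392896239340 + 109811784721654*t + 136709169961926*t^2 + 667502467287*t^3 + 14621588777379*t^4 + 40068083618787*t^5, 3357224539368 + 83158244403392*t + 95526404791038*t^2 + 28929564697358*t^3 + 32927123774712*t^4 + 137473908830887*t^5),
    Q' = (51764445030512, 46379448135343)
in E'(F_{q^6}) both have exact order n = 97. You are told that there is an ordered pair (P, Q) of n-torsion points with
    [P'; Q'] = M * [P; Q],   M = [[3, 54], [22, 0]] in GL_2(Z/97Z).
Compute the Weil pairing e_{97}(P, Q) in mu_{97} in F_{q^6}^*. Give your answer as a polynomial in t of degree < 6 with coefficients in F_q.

Alternating bilinearity on E[97] (values in mu_{97} in F_{137617733193779^6}) gives e(P',Q') = e(P,Q)^det(M).
Hence e(P,Q) = e(P',Q')^{4} where 4 = 73^{-1} mod 97.
Build f_{97,P'} and f_{97,Q'} via the 7-bit ladder of 97=1100001_2; evaluate at shifted divisors; quotient in F_{137617733193779^6}.
The quotient is 119362650353165 + 119167807781953*t + 22685893561029*t^2 + 30673208466335*t^3 + 95205334837870*t^4 + 123570202911160*t^5.
Finally e_{97}(P,Q) = 52007909168411 + 2525229462986*t + 18614207174960*t^2 + 70795068144382*t^3 + 128870417656030*t^4 + 97359615315859*t^5.

52007909168411 + 2525229462986*t + 18614207174960*t^2 + 70795068144382*t^3 + 128870417656030*t^4 + 97359615315859*t^5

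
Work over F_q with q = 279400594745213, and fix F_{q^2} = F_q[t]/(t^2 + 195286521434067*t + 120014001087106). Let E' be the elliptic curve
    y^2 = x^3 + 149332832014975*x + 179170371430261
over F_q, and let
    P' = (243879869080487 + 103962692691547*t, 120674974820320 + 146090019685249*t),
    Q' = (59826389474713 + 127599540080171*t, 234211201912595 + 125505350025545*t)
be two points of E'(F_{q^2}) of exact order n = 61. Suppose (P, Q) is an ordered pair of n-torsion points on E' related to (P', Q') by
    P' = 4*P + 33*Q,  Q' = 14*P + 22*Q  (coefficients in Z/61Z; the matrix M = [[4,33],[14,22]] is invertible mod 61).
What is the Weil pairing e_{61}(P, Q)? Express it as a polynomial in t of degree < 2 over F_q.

175918373619377 + 269162869692444*t

The 61-Weil pairing on E[61] over F_{279400594745213} is alternating-bilinear: e_{61}(P',Q') = e_{61}(P,Q)^det(M).
Hence e(P,Q) = e(P',Q')^{38} where 38 = 53^{-1} mod 61.
Build f_{61,P'} and f_{61,Q'} via the 6-bit ladder of 61=111101_2; evaluate at shifted divisors; quotient in F_{279400594745213^2}.
e_{61}(P',Q') = 34726926746480 + 169458477545561*t.
Finally e_{61}(P,Q) = 175918373619377 + 269162869692444*t.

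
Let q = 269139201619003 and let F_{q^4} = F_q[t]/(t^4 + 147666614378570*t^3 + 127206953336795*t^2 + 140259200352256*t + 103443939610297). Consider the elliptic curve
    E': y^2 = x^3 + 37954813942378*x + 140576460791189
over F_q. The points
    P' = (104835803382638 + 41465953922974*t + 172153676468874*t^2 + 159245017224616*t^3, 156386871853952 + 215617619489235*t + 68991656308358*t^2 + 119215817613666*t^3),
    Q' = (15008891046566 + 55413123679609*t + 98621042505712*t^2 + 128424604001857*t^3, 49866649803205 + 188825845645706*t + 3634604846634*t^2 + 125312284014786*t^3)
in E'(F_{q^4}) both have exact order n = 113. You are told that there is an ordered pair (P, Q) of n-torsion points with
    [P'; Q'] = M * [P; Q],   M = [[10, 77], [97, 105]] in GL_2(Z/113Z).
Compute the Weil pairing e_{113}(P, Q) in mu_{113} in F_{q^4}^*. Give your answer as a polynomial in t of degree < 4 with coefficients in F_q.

37236520655618 + 164871980195489*t + 256320745381377*t^2 + 217613180288181*t^3

Alternating bilinearity on E[113] (values in mu_{113} in F_{269139201619003^4}) gives e(P',Q') = e(P,Q)^det(M).
det(M) mod 113 = 22; its inverse in (Z/113)^* is 36 (check: 22*36 mod 113 = 1).
Run Miller on y^2=x^3+37954813942378*x+140576460791189 over F_{269139201619003}: ladder 1110001 (7 bits); e = f_P(D_Q)/f_Q(D_P).
Miller gives e_{113}(P',Q') = 128879622882733 + 41530879688995*t + 60902780706524*t^2 + 151781933234361*t^3 in F_{269139201619003^4}.
e_{113}(P,Q) = (128879622882733 + 41530879688995*t + 60902780706524*t^2 + 151781933234361*t^3)^{36} = 37236520655618 + 164871980195489*t + 256320745381377*t^2 + 217613180288181*t^3.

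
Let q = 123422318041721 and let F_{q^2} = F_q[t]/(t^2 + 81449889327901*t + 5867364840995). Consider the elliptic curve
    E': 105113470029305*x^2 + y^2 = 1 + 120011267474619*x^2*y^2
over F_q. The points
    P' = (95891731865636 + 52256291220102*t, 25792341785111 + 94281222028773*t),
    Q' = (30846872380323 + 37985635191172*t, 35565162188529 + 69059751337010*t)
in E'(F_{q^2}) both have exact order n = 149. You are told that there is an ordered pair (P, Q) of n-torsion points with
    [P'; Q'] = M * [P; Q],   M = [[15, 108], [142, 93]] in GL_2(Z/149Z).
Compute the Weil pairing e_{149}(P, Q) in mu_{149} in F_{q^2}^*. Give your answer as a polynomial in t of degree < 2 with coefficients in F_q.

e_{149}(aP+bQ,cP+dQ) = e_{149}(P,Q)^(ad-bc); with (a,b,c,d)=(15,108,142,93) this gives the det-149 law.
Hence e(P,Q) = e(P',Q')^{94} where 94 = 65^{-1} mod 149.
Edwards->Montgomery: u=(1+y)/(1-y), v=u/x -> 17809259656890v^2=u^3+119548131722905u^2+u; then x_W=57986709659532u+78661562264561: y^2=x^3+65571635339979*x+30803196214470.
n = 149 = (10010101)_2 (8 bits, wt 4); accumulate f_{149,P'}(Q'+S)/f_{149,P'}(S) along the 7-step ladder.
The quotient is 63971717810129 + 56031656205218*t.
e_{149}(P,Q) = (63971717810129 + 56031656205218*t)^{94} = 911735257993 + 9933675552433*t.

911735257993 + 9933675552433*t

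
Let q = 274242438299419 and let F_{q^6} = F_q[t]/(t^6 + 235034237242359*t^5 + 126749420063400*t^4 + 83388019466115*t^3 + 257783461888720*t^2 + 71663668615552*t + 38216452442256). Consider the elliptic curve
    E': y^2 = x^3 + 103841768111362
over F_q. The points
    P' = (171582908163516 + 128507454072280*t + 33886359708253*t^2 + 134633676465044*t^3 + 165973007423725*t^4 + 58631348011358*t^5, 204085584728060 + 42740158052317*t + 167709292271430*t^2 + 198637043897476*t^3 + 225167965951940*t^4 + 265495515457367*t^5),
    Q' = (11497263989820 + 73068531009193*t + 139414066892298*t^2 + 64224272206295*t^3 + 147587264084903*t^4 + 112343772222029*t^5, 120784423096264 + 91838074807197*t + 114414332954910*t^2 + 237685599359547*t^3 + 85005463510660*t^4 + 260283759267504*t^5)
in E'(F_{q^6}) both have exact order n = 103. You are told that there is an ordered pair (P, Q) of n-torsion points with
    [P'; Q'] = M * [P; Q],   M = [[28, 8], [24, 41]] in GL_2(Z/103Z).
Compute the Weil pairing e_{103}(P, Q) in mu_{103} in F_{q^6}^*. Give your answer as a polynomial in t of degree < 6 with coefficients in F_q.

10996619852473 + 49656693943371*t + 75433378504106*t^2 + 20593697014867*t^3 + 123120461301934*t^4 + 223976330905882*t^5

e_{103} is bilinear + alternating on E[103], so e_{103}(28*P + 8*Q, 24*P + 41*Q) = e_{103}(P,Q)^(28*41-8*24).
det(M) mod 103 = 29; its inverse in (Z/103)^* is 32 (check: 29*32 mod 103 = 1).
Miller loop for e_{103} over F_{274242438299419^6}: bits of 103 = 1100111; 6 double steps + 4 add steps, l/v at each.
e_{103}(P',Q') = 178771571472004 + 152906169135373*t + 10572023401735*t^2 + 177671976501304*t^3 + 123661433897886*t^4 + 193477422376171*t^5.
e_{103}(P,Q) = (178771571472004 + 152906169135373*t + 10572023401735*t^2 + 177671976501304*t^3 + 123661433897886*t^4 + 193477422376171*t^5)^{32} = 10996619852473 + 49656693943371*t + 75433378504106*t^2 + 20593697014867*t^3 + 123120461301934*t^4 + 223976330905882*t^5.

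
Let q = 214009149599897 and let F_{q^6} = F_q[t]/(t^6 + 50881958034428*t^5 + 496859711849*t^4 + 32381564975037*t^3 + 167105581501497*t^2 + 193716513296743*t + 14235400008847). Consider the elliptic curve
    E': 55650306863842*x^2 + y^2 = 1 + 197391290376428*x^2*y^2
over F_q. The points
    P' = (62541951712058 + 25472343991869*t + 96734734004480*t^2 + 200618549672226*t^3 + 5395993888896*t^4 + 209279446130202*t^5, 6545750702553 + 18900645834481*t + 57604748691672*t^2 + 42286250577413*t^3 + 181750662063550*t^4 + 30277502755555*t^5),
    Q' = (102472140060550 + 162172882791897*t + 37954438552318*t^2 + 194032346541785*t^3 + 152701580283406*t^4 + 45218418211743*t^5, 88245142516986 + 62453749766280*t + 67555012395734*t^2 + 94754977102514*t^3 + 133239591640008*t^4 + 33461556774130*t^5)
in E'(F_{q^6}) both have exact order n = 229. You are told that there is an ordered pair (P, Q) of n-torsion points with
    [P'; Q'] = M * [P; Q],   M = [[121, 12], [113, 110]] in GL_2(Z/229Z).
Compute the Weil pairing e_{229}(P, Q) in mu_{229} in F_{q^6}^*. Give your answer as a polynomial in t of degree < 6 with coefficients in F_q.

191879035577414 + 70649716726435*t + 17021672394960*t^2 + 4861154150609*t^3 + 35730883605658*t^4 + 186102575747014*t^5

Alternating bilinearity on E[229] (values in mu_{229} in F_{214009149599897^6}) gives e(P',Q') = e(P,Q)^det(M).
det(M) mod 229 = 46; its inverse in (Z/229)^* is 5 (check: 46*5 mod 229 = 1).
Edwards a_E,d_E -> Montgomery A=130510457254170,B=24187950118109 -> Weierstrass 33162206789037,0 via alpha=42173599540045,beta=71569328921802.
Build f_{229,P'} and f_{229,Q'} via the 8-bit ladder of 229=11100101_2; evaluate at shifted divisors; quotient in F_{214009149599897^6}.
The quotient is 28693146093559 + 198323226023160*t + 76107067715953*t^2 + 42060624973254*t^3 + 138189751267259*t^4 + 156456910846396*t^5.
Thus e_{229}(P,Q) = 191879035577414 + 70649716726435*t + 17021672394960*t^2 + 4861154150609*t^3 + 35730883605658*t^4 + 186102575747014*t^5.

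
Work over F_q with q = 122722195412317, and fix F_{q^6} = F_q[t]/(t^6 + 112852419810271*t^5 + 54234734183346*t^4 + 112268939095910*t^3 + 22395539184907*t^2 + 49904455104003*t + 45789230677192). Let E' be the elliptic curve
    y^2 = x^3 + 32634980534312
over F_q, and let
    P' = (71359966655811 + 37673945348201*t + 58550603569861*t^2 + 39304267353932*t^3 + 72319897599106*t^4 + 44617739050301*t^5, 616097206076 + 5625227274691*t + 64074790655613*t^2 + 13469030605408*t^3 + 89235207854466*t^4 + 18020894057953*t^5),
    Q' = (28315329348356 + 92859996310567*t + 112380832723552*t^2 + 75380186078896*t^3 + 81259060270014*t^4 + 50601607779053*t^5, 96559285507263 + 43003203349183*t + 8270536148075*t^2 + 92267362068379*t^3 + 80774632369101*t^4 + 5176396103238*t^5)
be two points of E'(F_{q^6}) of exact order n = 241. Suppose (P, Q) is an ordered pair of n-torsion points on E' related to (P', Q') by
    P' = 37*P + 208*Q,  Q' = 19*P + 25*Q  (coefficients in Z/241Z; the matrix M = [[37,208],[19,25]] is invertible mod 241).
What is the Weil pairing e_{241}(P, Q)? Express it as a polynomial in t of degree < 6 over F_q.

89665365670319 + 15081568150394*t + 53067970740929*t^2 + 51691547093780*t^3 + 16378612169504*t^4 + 121699176870606*t^5

e_{241} is bilinear + alternating on E[241], so e_{241}(37*P + 208*Q, 19*P + 25*Q) = e_{241}(P,Q)^(37*25-208*19).
det M = 37*25 - 208*19 = -3027 = 106 (mod 241); 106^{-1} = 216 (mod 241).
Miller loop for e_{241} over F_{122722195412317^6}: bits of 241 = 11110001; 7 double steps + 4 add steps, l/v at each.
So e_{241}(P',Q') = 32914757681255 + 56211647682150*t + 58133431436433*t^2 + 32089823783623*t^3 + 105265182932703*t^4 + 103232494177183*t^5.
e_{241}(P,Q) = (32914757681255 + 56211647682150*t + 58133431436433*t^2 + 32089823783623*t^3 + 105265182932703*t^4 + 103232494177183*t^5)^{216} = 89665365670319 + 15081568150394*t + 53067970740929*t^2 + 51691547093780*t^3 + 16378612169504*t^4 + 121699176870606*t^5.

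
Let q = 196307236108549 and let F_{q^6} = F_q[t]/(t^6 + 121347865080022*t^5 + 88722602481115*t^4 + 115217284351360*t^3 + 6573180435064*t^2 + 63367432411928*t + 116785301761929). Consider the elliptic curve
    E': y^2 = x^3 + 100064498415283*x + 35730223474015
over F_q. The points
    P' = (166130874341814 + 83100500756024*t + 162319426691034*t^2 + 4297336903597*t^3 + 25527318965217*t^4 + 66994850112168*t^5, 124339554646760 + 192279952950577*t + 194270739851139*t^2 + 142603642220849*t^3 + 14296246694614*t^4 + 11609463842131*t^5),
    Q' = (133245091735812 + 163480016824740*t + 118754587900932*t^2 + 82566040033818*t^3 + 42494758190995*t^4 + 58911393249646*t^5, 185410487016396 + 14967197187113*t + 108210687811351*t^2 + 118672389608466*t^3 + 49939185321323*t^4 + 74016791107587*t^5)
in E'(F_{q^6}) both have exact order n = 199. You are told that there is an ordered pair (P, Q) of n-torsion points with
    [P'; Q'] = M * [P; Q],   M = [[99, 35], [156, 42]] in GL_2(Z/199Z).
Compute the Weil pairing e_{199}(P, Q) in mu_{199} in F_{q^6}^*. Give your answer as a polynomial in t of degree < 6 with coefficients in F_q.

Under M = [[99,35],[156,42]] in GL_2(Z/199), e_{199}(P',Q') = e_{199}(P,Q)^(99*42-35*156 mod 199).
det M = 99*42 - 35*156 = -1302 = 91 (mod 199); 91^{-1} = 35 (mod 199).
n = 199 = (11000111)_2 (8 bits, wt 5); accumulate f_{199,P'}(Q'+S)/f_{199,P'}(S) along the 7-step ladder.
Result: e(P',Q') = 71677875483503 + 62280465217516*t + 193485827123466*t^2 + 163106448049911*t^3 + 143500241360027*t^4 + 190903094436578*t^5.
Thus e_{199}(P,Q) = 174023252325338 + 120921572215873*t + 172249078559516*t^2 + 73033835876808*t^3 + 193104020997780*t^4 + 126326276225347*t^5.

174023252325338 + 120921572215873*t + 172249078559516*t^2 + 73033835876808*t^3 + 193104020997780*t^4 + 126326276225347*t^5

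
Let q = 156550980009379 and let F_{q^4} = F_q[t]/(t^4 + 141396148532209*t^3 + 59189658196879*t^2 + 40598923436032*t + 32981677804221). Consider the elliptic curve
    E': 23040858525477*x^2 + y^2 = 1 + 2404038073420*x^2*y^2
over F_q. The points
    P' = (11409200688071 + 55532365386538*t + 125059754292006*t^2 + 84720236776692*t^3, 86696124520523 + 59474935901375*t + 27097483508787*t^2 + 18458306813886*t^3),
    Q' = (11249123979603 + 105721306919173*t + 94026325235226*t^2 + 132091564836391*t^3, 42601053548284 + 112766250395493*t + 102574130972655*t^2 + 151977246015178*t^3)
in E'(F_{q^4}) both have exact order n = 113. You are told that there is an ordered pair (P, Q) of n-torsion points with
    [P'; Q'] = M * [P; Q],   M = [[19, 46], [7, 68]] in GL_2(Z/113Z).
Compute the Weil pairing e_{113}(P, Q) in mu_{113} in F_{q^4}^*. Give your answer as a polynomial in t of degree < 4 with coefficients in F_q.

9547652952425 + 52378263096213*t + 35104034534853*t^2 + 99037276933109*t^3

Alternating bilinearity on E[113] (values in mu_{113} in F_{156550980009379^4}) gives e(P',Q') = e(P,Q)^det(M).
det M = 19*68 - 46*7 = 970 = 66 (mod 113); 66^{-1} = 12 (mod 113).
Edwards->Montgomery: u=(1+y)/(1-y), v=u/x -> 89316372719431v^2=u^3+152353571980282u^2+u; then x_W=44296950115359u+134699966107632: y^2=x^3+58726070957097*x+6678299536957.
Miller loop for e_{113} over F_{156550980009379^4}: bits of 113 = 1110001; 6 double steps + 3 add steps, l/v at each.
So e_{113}(P',Q') = 34590143024958 + 101435039217516*t + 143083574588887*t^2 + 76065585738969*t^3.
e_{113}(P,Q) = (34590143024958 + 101435039217516*t + 143083574588887*t^2 + 76065585738969*t^3)^{12} = 9547652952425 + 52378263096213*t + 35104034534853*t^2 + 99037276933109*t^3.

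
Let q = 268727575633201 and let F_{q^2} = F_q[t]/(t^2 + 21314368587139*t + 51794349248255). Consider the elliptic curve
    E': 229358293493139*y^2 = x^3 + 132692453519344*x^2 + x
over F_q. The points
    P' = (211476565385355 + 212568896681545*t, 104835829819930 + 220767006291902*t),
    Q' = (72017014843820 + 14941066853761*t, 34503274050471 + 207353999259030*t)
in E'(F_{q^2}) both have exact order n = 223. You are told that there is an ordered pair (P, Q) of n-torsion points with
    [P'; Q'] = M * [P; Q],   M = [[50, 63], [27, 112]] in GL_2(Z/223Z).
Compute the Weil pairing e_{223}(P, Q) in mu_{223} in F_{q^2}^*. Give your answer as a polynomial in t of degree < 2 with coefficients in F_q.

The 223-Weil pairing on E[223] over F_{268727575633201} is alternating-bilinear: e_{223}(P',Q') = e_{223}(P,Q)^det(M).
det M = 50*112 - 63*27 = 3899 = 108 (mod 223); 108^{-1} = 159 (mod 223).
Undo Montgomery via alpha=15028518380610, beta=92246344686871: (a',b')=(9907142649531,123664810542948) over F_{268727575633201}.
Double-and-add over 11011111: 8-1 doublings, 7-1 additions; each step l_{T,T}/v_{2T} or l_{T,P'}/v at Q'+S for random S.
So e_{223}(P',Q') = 106239959082215 + 155715749227075*t.
e_{223}(P,Q) = (106239959082215 + 155715749227075*t)^{159} = 80567605364143 + 239694317346164*t.

80567605364143 + 239694317346164*t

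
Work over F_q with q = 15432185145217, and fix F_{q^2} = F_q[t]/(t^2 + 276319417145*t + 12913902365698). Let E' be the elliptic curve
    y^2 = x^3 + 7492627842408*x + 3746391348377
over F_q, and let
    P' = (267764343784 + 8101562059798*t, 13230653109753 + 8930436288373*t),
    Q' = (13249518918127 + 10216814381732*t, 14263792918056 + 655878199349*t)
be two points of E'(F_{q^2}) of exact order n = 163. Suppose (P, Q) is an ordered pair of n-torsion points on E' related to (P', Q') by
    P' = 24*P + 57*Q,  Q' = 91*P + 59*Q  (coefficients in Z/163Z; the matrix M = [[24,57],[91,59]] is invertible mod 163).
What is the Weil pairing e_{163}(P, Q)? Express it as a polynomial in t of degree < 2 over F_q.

Since e_{163}(P,P)=e_{163}(Q,Q)=1 and e_{163}(Q,P)=e_{163}(P,Q)^{-1}, expanding e_{163}(24*P + 57*Q,91*P + 59*Q) leaves e(P,Q)^det(M).
24*59 - 57*91 = -3771; reduced mod 163: det = 141, inverse 37.
n = 163 = (10100011)_2 (8 bits, wt 4); accumulate f_{163,P'}(Q'+S)/f_{163,P'}(S) along the 7-step ladder.
The quotient is 486265874625 + 458190413425*t.
Raise to 37: e(P,Q) = 6382579032261 + 15063282814086*t in mu_{163}.

6382579032261 + 15063282814086*t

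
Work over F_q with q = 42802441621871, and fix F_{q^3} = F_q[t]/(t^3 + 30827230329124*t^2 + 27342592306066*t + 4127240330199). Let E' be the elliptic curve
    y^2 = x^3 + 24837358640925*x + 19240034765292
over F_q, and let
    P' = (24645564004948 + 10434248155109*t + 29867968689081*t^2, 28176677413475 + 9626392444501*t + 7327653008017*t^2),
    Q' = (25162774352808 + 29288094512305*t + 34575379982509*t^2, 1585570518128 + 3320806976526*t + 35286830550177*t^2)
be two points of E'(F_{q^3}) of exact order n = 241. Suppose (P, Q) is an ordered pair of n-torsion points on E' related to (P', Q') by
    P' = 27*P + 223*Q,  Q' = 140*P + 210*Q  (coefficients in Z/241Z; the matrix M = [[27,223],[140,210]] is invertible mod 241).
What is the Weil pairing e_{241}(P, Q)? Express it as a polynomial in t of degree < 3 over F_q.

5226764151961 + 7891116850579*t + 31852264093057*t^2

The 241-Weil pairing on E[241] over F_{42802441621871} is alternating-bilinear: e_{241}(P',Q') = e_{241}(P,Q)^det(M).
So e_{241}(P,Q) = e_{241}(P',Q')^{60}, since 237*60 = 1 mod 241.
Double-and-add over 11110001: 8-1 doublings, 5-1 additions; each step l_{T,T}/v_{2T} or l_{T,P'}/v at Q'+S for random S.
f_P(D_Q)/f_Q(D_P) = 8173800957341 + 3888351320951*t + 30506243522093*t^2.
Hence e(P,Q) = 5226764151961 + 7891116850579*t + 31852264093057*t^2 in F_{42802441621871^3}^*.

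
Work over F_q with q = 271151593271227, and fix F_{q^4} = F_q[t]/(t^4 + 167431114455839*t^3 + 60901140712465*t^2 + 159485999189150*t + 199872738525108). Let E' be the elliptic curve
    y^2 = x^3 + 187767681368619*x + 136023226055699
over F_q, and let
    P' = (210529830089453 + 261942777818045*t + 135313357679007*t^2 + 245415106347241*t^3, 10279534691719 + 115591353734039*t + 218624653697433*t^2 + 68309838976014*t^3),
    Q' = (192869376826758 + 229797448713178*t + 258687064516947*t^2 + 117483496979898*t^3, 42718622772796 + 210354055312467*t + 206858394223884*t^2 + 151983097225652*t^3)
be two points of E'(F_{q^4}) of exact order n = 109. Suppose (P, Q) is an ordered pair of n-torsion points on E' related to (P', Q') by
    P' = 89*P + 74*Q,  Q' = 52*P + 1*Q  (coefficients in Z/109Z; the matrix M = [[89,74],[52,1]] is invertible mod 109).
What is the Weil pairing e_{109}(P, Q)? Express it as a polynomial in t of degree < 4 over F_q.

Under M = [[89,74],[52,1]] in GL_2(Z/109), e_{109}(P',Q') = e_{109}(P,Q)^(89*1-74*52 mod 109).
det M = 89*1 - 74*52 = -3759 = 56 (mod 109); 56^{-1} = 37 (mod 109).
Double-and-add over 1101101: 7-1 doublings, 5-1 additions; each step l_{T,T}/v_{2T} or l_{T,P'}/v at Q'+S for random S.
f_P(D_Q)/f_Q(D_P) = 48421075574018 + 32019631519766*t + 114219045502516*t^2 + 178151434018513*t^3.
(48421075574018 + 32019631519766*t + 114219045502516*t^2 + 178151434018513*t^3)^{37} mod (271151593271227,f) = 231709880149807 + 156311314939302*t + 6107541298380*t^2 + 174676165828309*t^3.

231709880149807 + 156311314939302*t + 6107541298380*t^2 + 174676165828309*t^3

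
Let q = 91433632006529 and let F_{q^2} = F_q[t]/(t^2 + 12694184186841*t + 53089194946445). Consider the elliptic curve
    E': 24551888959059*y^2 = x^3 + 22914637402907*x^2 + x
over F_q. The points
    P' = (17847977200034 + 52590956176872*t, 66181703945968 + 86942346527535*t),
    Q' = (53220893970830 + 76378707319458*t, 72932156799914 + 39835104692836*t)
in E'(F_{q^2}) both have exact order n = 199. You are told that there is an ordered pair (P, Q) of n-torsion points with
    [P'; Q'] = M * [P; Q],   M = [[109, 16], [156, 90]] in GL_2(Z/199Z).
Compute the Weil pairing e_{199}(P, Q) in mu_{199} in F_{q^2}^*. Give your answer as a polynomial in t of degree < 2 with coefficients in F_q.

19227121538387 + 67720550549190*t

Since e_{199}(P,P)=e_{199}(Q,Q)=1 and e_{199}(Q,P)=e_{199}(P,Q)^{-1}, expanding e_{199}(109*P + 16*Q,156*P + 90*Q) leaves e(P,Q)^det(M).
109*90 - 16*156 = 7314; reduced mod 199: det = 150, inverse 134.
Set x_W=34941153013689*u+36468802959840, y_W=34941153013689*v; then E': y_W^2=x_W^3+22646005833431*x_W+44342207186965.
n = 199 = (11000111)_2 (8 bits, wt 5); accumulate f_{199,P'}(Q'+S)/f_{199,P'}(S) along the 7-step ladder.
Result: e(P',Q') = 38799759024580 + 89356875682609*t.
Finally e_{199}(P,Q) = 19227121538387 + 67720550549190*t.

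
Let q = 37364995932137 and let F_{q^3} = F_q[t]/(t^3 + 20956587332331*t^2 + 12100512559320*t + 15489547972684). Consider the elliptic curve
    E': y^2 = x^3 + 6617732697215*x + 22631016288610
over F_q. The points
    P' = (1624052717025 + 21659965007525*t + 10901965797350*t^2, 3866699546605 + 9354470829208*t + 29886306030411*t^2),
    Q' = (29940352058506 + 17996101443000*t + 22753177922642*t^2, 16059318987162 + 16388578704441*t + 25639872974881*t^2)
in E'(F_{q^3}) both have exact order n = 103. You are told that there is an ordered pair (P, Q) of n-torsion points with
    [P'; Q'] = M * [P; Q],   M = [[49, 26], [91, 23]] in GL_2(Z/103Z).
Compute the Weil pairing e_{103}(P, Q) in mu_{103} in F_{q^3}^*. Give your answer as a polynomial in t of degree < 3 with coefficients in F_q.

34587482724995 + 18761564141099*t + 24249512245849*t^2

e_{103} is bilinear + alternating on E[103], so e_{103}(49*P + 26*Q, 91*P + 23*Q) = e_{103}(P,Q)^(49*23-26*91).
det M = 49*23 - 26*91 = -1239 = 100 (mod 103); 100^{-1} = 34 (mod 103).
Build f_{103,P'} and f_{103,Q'} via the 7-bit ladder of 103=1100111_2; evaluate at shifted divisors; quotient in F_{37364995932137^3}.
The quotient is 4635802228039 + 13759666919633*t + 14228708849994*t^2.
(4635802228039 + 13759666919633*t + 14228708849994*t^2)^{34} mod (37364995932137,f) = 34587482724995 + 18761564141099*t + 24249512245849*t^2.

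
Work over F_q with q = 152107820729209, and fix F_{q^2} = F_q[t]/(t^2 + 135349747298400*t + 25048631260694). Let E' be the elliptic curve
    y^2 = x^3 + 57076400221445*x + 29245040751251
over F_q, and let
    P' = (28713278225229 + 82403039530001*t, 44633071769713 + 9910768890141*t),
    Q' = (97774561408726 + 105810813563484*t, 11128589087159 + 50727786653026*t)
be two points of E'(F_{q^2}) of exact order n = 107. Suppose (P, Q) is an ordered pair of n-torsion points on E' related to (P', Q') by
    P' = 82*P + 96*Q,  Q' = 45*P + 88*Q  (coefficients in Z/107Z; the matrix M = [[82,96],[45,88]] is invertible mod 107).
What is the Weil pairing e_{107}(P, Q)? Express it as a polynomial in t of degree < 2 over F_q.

e_{107} is bilinear + alternating on E[107], so e_{107}(82*P + 96*Q, 45*P + 88*Q) = e_{107}(P,Q)^(82*88-96*45).
So e_{107}(P,Q) = e_{107}(P',Q')^{46}, since 7*46 = 1 mod 107.
Double-and-add over 1101011: 7-1 doublings, 5-1 additions; each step l_{T,T}/v_{2T} or l_{T,P'}/v at Q'+S for random S.
The quotient is 111282274303778 + 76677916474924*t.
Raise to 46: e(P,Q) = 56185728534438 + 11012475778625*t in mu_{107}.

56185728534438 + 11012475778625*t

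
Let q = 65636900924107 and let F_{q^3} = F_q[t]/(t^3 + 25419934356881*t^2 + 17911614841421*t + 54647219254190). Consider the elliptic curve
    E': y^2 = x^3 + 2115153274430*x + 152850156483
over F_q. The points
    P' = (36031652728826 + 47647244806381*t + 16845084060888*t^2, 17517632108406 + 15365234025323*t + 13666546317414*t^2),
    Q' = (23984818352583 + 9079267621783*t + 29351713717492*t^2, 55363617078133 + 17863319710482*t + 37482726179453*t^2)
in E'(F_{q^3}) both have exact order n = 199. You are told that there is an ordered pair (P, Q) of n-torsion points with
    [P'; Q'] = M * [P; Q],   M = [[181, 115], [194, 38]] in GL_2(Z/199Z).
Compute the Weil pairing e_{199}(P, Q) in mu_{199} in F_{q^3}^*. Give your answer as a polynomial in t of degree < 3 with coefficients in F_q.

29252796017195 + 24519377038618*t + 7066807449736*t^2

Under M = [[181,115],[194,38]] in GL_2(Z/199), e_{199}(P',Q') = e_{199}(P,Q)^(181*38-115*194 mod 199).
Hence e(P,Q) = e(P',Q')^{157} where 157 = 90^{-1} mod 199.
8-bit Miller (11000111) on E'/F_{65636900924107} with a'=2115153274430, b'=152850156483: accumulate tangent/chord ratios at Q'+S and P'+S'.
Miller gives e_{199}(P',Q') = 7469516363594 + 62836455257737*t + 10579664138237*t^2 in F_{65636900924107^3}.
Hence e(P,Q) = 29252796017195 + 24519377038618*t + 7066807449736*t^2 in F_{65636900924107^3}^*.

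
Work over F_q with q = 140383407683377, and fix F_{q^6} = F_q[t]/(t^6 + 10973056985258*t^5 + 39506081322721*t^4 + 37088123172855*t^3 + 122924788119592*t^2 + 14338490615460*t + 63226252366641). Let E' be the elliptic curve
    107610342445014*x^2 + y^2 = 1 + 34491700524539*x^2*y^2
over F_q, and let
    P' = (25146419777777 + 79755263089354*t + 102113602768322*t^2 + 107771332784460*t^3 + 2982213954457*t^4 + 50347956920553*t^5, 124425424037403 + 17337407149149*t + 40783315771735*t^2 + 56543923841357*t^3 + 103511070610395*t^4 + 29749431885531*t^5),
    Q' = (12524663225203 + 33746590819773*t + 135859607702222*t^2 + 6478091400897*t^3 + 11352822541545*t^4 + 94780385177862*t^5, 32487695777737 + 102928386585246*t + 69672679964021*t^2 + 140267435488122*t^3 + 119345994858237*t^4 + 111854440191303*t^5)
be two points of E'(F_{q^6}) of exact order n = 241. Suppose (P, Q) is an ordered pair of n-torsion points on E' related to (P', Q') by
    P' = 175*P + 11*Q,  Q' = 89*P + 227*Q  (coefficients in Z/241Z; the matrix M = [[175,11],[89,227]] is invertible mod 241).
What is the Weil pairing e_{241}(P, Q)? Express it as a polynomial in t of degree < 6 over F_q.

The 241-Weil pairing on E[241] over F_{140383407683377} is alternating-bilinear: e_{241}(P',Q') = e_{241}(P,Q)^det(M).
det(M) mod 241 = 186; its inverse in (Z/241)^* is 92 (check: 186*92 mod 241 = 1).
Edwards->Montgomery: u=(1+y)/(1-y), v=u/x -> 88731215970394v^2=u^3+17475622239268u^2+u; then x_W=53375512400963u+47080908442155: y^2=x^3+17164617200410*x+110984263857697.
Miller loop for e_{241} over F_{140383407683377^6}: bits of 241 = 11110001; 7 double steps + 4 add steps, l/v at each.
e_{241}(P',Q') = 13262571383599 + 13115537197667*t + 82927192373756*t^2 + 39891975268200*t^3 + 125395467886234*t^4 + 22288720238363*t^5.
Hence e(P,Q) = 10525024074188 + 24939077577614*t + 80725721221086*t^2 + 11615065880962*t^3 + 66652520928859*t^4 + 56080874798469*t^5 in F_{140383407683377^6}^*.

10525024074188 + 24939077577614*t + 80725721221086*t^2 + 11615065880962*t^3 + 66652520928859*t^4 + 56080874798469*t^5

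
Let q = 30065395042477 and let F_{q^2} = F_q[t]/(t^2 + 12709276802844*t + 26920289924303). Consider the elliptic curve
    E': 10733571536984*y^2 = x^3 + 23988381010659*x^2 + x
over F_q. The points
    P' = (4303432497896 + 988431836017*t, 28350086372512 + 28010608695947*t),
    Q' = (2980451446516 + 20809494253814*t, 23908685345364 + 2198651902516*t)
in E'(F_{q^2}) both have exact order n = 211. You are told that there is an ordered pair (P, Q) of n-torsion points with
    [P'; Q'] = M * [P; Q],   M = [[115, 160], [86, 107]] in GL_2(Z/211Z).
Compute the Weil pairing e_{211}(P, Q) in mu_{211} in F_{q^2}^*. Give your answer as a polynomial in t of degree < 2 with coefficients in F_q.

e_{211} is bilinear + alternating on E[211], so e_{211}(115*P + 160*Q, 86*P + 107*Q) = e_{211}(P,Q)^(115*107-160*86).
Inverting 22 mod 211: 48. Thus e_{211}(P,Q) = e(P',Q')^{48}.
Undo Montgomery via alpha=9510017259843, beta=5694994196079: (a',b')=(23681264780868,4237842407395) over F_{30065395042477}.
n = 211 = (11010011)_2 (8 bits, wt 5); accumulate f_{211,P'}(Q'+S)/f_{211,P'}(S) along the 7-step ladder.
The quotient is 13837486941505 + 12222399532176*t.
Raise to 48: e(P,Q) = 251807209559 + 13311621586287*t in mu_{211}.

251807209559 + 13311621586287*t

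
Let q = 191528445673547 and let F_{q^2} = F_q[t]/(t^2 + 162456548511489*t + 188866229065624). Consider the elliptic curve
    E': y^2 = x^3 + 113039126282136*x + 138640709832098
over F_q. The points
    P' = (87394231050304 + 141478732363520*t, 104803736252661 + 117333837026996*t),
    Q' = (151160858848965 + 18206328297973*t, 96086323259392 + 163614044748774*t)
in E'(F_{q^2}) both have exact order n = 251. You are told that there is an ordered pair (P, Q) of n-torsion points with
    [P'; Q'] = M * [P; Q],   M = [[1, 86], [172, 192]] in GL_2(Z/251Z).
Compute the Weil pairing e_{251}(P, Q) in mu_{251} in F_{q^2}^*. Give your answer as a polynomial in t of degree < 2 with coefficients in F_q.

33580464823442 + 136295828680274*t

Since e_{251}(P,P)=e_{251}(Q,Q)=1 and e_{251}(Q,P)=e_{251}(P,Q)^{-1}, expanding e_{251}(1*P + 86*Q,172*P + 192*Q) leaves e(P,Q)^det(M).
det M = 1*192 - 86*172 = -14600 = 209 (mod 251); 209^{-1} = 245 (mod 251).
Miller loop for e_{251} over F_{191528445673547^2}: bits of 251 = 11111011; 7 double steps + 6 add steps, l/v at each.
So e_{251}(P',Q') = 115208962295524 + 98037114573678*t.
Raise to 245: e(P,Q) = 33580464823442 + 136295828680274*t in mu_{251}.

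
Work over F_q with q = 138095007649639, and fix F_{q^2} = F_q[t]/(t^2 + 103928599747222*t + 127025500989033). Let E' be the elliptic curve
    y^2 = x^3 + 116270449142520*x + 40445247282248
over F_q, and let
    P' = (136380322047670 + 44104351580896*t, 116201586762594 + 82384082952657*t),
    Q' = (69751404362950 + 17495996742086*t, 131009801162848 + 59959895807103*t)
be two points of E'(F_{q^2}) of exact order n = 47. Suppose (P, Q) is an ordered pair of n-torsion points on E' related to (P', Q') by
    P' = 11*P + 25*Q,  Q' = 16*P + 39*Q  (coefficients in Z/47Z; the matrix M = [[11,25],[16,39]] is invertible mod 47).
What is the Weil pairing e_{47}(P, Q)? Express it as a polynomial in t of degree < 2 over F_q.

e_{47}(aP+bQ,cP+dQ) = e_{47}(P,Q)^(ad-bc); with (a,b,c,d)=(11,25,16,39) this gives the det-47 law.
det(M) mod 47 = 29; its inverse in (Z/47)^* is 13 (check: 29*13 mod 47 = 1).
6-bit Miller (101111) on E'/F_{138095007649639} with a'=116270449142520, b'=40445247282248: accumulate tangent/chord ratios at Q'+S and P'+S'.
f_P(D_Q)/f_Q(D_P) = 132173768174670 + 56337864996883*t.
Raise to 13: e(P,Q) = 73174053927705 + 89029902993438*t in mu_{47}.

73174053927705 + 89029902993438*t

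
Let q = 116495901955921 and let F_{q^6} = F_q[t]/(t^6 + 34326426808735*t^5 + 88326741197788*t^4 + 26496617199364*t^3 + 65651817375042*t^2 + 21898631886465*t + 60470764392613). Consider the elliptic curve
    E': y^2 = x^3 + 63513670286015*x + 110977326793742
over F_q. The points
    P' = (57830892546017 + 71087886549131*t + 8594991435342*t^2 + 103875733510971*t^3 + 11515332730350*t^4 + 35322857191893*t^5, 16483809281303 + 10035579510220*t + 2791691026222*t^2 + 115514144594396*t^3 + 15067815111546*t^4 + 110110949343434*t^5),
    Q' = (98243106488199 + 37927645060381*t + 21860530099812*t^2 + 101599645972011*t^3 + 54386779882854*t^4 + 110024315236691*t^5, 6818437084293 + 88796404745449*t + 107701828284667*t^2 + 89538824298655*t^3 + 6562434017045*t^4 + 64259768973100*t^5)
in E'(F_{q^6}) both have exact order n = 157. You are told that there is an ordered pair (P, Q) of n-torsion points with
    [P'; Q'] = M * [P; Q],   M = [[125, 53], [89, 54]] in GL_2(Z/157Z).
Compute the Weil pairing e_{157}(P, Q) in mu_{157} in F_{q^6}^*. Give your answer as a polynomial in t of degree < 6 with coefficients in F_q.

e_{157} is bilinear + alternating on E[157], so e_{157}(125*P + 53*Q, 89*P + 54*Q) = e_{157}(P,Q)^(125*54-53*89).
det M = 125*54 - 53*89 = 2033 = 149 (mod 157); 149^{-1} = 98 (mod 157).
Run Miller on y^2=x^3+63513670286015*x+110977326793742 over F_{116495901955921}: ladder 10011101 (8 bits); e = f_P(D_Q)/f_Q(D_P).
Miller gives e_{157}(P',Q') = 1763329620029 + 115970411962479*t + 22182021004355*t^2 + 26955969907966*t^3 + 25159547821852*t^4 + 3834654689582*t^5 in F_{116495901955921^6}.
Thus e_{157}(P,Q) = 8014020517485 + 34150293327186*t + 49561671425537*t^2 + 37014219592100*t^3 + 112203198382143*t^4 + 38975434381943*t^5.

8014020517485 + 34150293327186*t + 49561671425537*t^2 + 37014219592100*t^3 + 112203198382143*t^4 + 38975434381943*t^5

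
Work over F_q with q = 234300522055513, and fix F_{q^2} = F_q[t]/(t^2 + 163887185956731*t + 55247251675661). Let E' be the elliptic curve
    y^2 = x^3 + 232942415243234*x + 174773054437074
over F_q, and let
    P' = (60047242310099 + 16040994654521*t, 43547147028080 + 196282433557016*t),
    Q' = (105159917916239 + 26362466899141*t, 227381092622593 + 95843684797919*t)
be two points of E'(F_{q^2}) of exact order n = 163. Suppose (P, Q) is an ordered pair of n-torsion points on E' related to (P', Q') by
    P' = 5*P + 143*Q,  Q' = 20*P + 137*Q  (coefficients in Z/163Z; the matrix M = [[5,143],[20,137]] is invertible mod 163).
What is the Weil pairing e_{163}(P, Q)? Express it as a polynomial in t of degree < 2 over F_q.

e_{163} is bilinear + alternating on E[163], so e_{163}(5*P + 143*Q, 20*P + 137*Q) = e_{163}(P,Q)^(5*137-143*20).
Hence e(P,Q) = e(P',Q')^{32} where 32 = 107^{-1} mod 163.
Double-and-add over 10100011: 8-1 doublings, 4-1 additions; each step l_{T,T}/v_{2T} or l_{T,P'}/v at Q'+S for random S.
Result: e(P',Q') = 121755361892387 + 72374103392251*t.
e_{163}(P,Q) = (121755361892387 + 72374103392251*t)^{32} = 94035034046515 + 186468331238978*t.

94035034046515 + 186468331238978*t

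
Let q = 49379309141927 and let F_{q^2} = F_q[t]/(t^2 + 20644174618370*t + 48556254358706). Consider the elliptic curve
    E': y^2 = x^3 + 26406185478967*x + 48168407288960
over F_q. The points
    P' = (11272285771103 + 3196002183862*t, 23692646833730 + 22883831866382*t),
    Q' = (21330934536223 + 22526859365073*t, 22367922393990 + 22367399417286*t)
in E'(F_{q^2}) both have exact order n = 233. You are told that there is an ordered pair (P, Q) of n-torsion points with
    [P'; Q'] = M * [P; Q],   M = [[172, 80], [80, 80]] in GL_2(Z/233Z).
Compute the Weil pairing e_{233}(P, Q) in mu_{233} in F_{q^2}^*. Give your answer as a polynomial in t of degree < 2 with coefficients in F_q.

e_{233} is bilinear + alternating on E[233], so e_{233}(172*P + 80*Q, 80*P + 80*Q) = e_{233}(P,Q)^(172*80-80*80).
det M = 172*80 - 80*80 = 7360 = 137 (mod 233); 137^{-1} = 216 (mod 233).
Miller loop for e_{233} over F_{49379309141927^2}: bits of 233 = 11101001; 7 double steps + 4 add steps, l/v at each.
The quotient is 9926584542931 + 44167499363366*t.
Finally e_{233}(P,Q) = 22846089017389 + 22969183686318*t.

22846089017389 + 22969183686318*t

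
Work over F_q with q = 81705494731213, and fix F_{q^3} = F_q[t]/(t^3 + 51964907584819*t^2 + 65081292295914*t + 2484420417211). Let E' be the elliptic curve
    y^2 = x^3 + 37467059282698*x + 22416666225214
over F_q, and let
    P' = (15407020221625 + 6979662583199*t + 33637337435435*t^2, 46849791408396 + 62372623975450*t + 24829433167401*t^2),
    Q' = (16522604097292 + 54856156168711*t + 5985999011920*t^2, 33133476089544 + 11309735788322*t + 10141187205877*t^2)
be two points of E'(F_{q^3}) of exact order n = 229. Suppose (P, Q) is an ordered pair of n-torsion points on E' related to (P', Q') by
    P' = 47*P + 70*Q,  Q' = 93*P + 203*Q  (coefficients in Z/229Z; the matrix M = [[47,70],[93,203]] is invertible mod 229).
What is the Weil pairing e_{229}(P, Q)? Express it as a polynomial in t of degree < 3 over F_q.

19121924793616 + 62835227751924*t + 75670570104330*t^2

Alternating bilinearity on E[229] (values in mu_{229} in F_{81705494731213^3}) gives e(P',Q') = e(P,Q)^det(M).
det(M) mod 229 = 54; its inverse in (Z/229)^* is 123 (check: 54*123 mod 229 = 1).
Double-and-add over 11100101: 8-1 doublings, 5-1 additions; each step l_{T,T}/v_{2T} or l_{T,P'}/v at Q'+S for random S.
Result: e(P',Q') = 11909661599611 + 12683552352098*t + 15203359864001*t^2.
(11909661599611 + 12683552352098*t + 15203359864001*t^2)^{123} mod (81705494731213,f) = 19121924793616 + 62835227751924*t + 75670570104330*t^2.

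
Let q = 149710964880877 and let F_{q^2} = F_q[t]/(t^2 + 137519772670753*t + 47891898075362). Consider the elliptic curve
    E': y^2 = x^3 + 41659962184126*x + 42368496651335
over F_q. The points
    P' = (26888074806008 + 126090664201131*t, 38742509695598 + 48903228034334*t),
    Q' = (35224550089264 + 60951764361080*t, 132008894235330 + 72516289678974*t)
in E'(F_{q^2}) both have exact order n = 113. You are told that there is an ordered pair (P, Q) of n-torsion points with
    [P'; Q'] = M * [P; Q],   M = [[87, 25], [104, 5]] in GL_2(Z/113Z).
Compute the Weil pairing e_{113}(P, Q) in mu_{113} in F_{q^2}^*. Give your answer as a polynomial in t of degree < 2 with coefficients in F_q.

145935209774833 + 93997739470428*t

Alternating bilinearity on E[113] (values in mu_{113} in F_{149710964880877^2}) gives e(P',Q') = e(P,Q)^det(M).
Hence e(P,Q) = e(P',Q')^{69} where 69 = 95^{-1} mod 113.
7-bit Miller (1110001) on E'/F_{149710964880877} with a'=41659962184126, b'=42368496651335: accumulate tangent/chord ratios at Q'+S and P'+S'.
So e_{113}(P',Q') = 60755244702158 + 59588153407723*t.
(60755244702158 + 59588153407723*t)^{69} mod (149710964880877,f) = 145935209774833 + 93997739470428*t.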